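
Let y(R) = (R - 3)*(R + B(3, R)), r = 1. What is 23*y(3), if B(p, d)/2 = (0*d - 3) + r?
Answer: 0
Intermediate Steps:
B(p, d) = -4 (B(p, d) = 2*((0*d - 3) + 1) = 2*((0 - 3) + 1) = 2*(-3 + 1) = 2*(-2) = -4)
y(R) = (-4 + R)*(-3 + R) (y(R) = (R - 3)*(R - 4) = (-3 + R)*(-4 + R) = (-4 + R)*(-3 + R))
23*y(3) = 23*(12 + 3² - 7*3) = 23*(12 + 9 - 21) = 23*0 = 0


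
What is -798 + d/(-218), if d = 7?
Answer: -173971/218 ≈ -798.03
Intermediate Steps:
-798 + d/(-218) = -798 + 7/(-218) = -798 + 7*(-1/218) = -798 - 7/218 = -173971/218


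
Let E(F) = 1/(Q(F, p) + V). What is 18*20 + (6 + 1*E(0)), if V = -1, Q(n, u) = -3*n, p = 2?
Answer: 365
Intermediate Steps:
E(F) = 1/(-1 - 3*F) (E(F) = 1/(-3*F - 1) = 1/(-1 - 3*F))
18*20 + (6 + 1*E(0)) = 18*20 + (6 + 1*(-1/(1 + 3*0))) = 360 + (6 + 1*(-1/(1 + 0))) = 360 + (6 + 1*(-1/1)) = 360 + (6 + 1*(-1*1)) = 360 + (6 + 1*(-1)) = 360 + (6 - 1) = 360 + 5 = 365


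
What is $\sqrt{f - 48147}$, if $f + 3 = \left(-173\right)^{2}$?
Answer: $i \sqrt{18221} \approx 134.99 i$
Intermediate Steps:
$f = 29926$ ($f = -3 + \left(-173\right)^{2} = -3 + 29929 = 29926$)
$\sqrt{f - 48147} = \sqrt{29926 - 48147} = \sqrt{-18221} = i \sqrt{18221}$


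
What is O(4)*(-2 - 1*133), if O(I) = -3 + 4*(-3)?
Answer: 2025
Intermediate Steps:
O(I) = -15 (O(I) = -3 - 12 = -15)
O(4)*(-2 - 1*133) = -15*(-2 - 1*133) = -15*(-2 - 133) = -15*(-135) = 2025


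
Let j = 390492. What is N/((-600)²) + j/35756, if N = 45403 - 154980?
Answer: 34164771197/3218040000 ≈ 10.617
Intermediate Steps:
N = -109577
N/((-600)²) + j/35756 = -109577/((-600)²) + 390492/35756 = -109577/360000 + 390492*(1/35756) = -109577*1/360000 + 97623/8939 = -109577/360000 + 97623/8939 = 34164771197/3218040000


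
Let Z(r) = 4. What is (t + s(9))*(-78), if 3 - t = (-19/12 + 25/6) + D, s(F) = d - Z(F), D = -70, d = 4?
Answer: -10985/2 ≈ -5492.5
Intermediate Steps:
s(F) = 0 (s(F) = 4 - 1*4 = 4 - 4 = 0)
t = 845/12 (t = 3 - ((-19/12 + 25/6) - 70) = 3 - (31/12 - 70) = 3 - 1*(-809/12) = 3 + 809/12 = 845/12 ≈ 70.417)
(t + s(9))*(-78) = (845/12 + 0)*(-78) = (845/12)*(-78) = -10985/2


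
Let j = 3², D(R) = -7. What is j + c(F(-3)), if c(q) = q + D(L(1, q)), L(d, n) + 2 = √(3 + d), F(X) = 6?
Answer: 8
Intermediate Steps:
L(d, n) = -2 + √(3 + d)
c(q) = -7 + q (c(q) = q - 7 = -7 + q)
j = 9
j + c(F(-3)) = 9 + (-7 + 6) = 9 - 1 = 8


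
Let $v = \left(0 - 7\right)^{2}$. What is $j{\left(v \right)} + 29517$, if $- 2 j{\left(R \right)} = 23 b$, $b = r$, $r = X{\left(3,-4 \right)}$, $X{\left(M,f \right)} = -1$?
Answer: $\frac{59057}{2} \approx 29529.0$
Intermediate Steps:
$r = -1$
$b = -1$
$v = 49$ ($v = \left(-7\right)^{2} = 49$)
$j{\left(R \right)} = \frac{23}{2}$ ($j{\left(R \right)} = - \frac{23 \left(-1\right)}{2} = \left(- \frac{1}{2}\right) \left(-23\right) = \frac{23}{2}$)
$j{\left(v \right)} + 29517 = \frac{23}{2} + 29517 = \frac{59057}{2}$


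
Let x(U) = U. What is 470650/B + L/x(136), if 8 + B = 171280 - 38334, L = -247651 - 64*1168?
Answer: -21397800807/9039784 ≈ -2367.1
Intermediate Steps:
L = -322403 (L = -247651 - 1*74752 = -247651 - 74752 = -322403)
B = 132938 (B = -8 + (171280 - 38334) = -8 + 132946 = 132938)
470650/B + L/x(136) = 470650/132938 - 322403/136 = 470650*(1/132938) - 322403*1/136 = 235325/66469 - 322403/136 = -21397800807/9039784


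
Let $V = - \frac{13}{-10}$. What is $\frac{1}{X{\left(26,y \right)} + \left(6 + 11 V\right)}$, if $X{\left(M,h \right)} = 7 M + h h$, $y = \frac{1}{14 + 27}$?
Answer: $\frac{16810}{3400673} \approx 0.0049431$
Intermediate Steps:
$V = \frac{13}{10}$ ($V = \left(-13\right) \left(- \frac{1}{10}\right) = \frac{13}{10} \approx 1.3$)
$y = \frac{1}{41} \approx 0.02439$
$X{\left(M,h \right)} = h^{2} + 7 M$ ($X{\left(M,h \right)} = 7 M + h^{2} = h^{2} + 7 M$)
$\frac{1}{X{\left(26,y \right)} + \left(6 + 11 V\right)} = \frac{1}{\left(\left(\frac{1}{41}\right)^{2} + 7 \cdot 26\right) + \left(6 + 11 \cdot \frac{13}{10}\right)} = \frac{1}{\left(\frac{1}{1681} + 182\right) + \left(6 + \frac{143}{10}\right)} = \frac{1}{\frac{305943}{1681} + \frac{203}{10}} = \frac{1}{\frac{3400673}{16810}} = \frac{16810}{3400673}$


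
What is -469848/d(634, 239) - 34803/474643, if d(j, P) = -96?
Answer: 9291946799/1898572 ≈ 4894.2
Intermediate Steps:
-469848/d(634, 239) - 34803/474643 = -469848/(-96) - 34803/474643 = -469848*(-1/96) - 34803*1/474643 = 19577/4 - 34803/474643 = 9291946799/1898572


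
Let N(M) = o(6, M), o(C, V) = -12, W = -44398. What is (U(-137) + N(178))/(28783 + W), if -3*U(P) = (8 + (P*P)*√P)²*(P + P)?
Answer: 13223712483718/46845 - 82283296*I*√137/46845 ≈ 2.8229e+8 - 20559.0*I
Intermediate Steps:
N(M) = -12
U(P) = -2*P*(8 + P^(5/2))²/3 (U(P) = -(8 + (P*P)*√P)²*(P + P)/3 = -(8 + P²*√P)²*2*P/3 = -(8 + P^(5/2))²*2*P/3 = -2*P*(8 + P^(5/2))²/3)
(U(-137) + N(178))/(28783 + W) = (-⅔*(-137)*(8 + (-137)^(5/2))² - 12)/(28783 - 44398) = (-⅔*(-137)*(8 + 18769*I*√137)² - 12)/(-15615) = (274*(8 + 18769*I*√137)²/3 - 12)*(-1/15615) = (-12 + 274*(8 + 18769*I*√137)²/3)*(-1/15615) = 4/5205 - 274*(8 + 18769*I*√137)²/46845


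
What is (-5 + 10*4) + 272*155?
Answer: 42195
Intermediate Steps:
(-5 + 10*4) + 272*155 = (-5 + 40) + 42160 = 35 + 42160 = 42195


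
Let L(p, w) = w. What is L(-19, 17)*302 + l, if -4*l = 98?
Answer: 10219/2 ≈ 5109.5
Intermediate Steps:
l = -49/2 (l = -¼*98 = -49/2 ≈ -24.500)
L(-19, 17)*302 + l = 17*302 - 49/2 = 5134 - 49/2 = 10219/2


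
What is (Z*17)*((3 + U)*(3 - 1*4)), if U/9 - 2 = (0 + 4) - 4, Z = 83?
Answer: -29631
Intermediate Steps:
U = 18 (U = 18 + 9*((0 + 4) - 4) = 18 + 9*(4 - 4) = 18 + 9*0 = 18 + 0 = 18)
(Z*17)*((3 + U)*(3 - 1*4)) = (83*17)*((3 + 18)*(3 - 1*4)) = 1411*(21*(3 - 4)) = 1411*(21*(-1)) = 1411*(-21) = -29631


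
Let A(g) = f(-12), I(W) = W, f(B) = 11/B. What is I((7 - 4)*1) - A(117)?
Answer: 47/12 ≈ 3.9167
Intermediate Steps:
A(g) = -11/12 (A(g) = 11/(-12) = 11*(-1/12) = -11/12)
I((7 - 4)*1) - A(117) = (7 - 4)*1 - 1*(-11/12) = 3*1 + 11/12 = 3 + 11/12 = 47/12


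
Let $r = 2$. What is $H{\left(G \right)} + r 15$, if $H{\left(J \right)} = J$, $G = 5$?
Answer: $35$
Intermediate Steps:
$H{\left(G \right)} + r 15 = 5 + 2 \cdot 15 = 5 + 30 = 35$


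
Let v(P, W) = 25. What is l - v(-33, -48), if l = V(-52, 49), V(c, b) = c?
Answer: -77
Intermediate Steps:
l = -52
l - v(-33, -48) = -52 - 1*25 = -52 - 25 = -77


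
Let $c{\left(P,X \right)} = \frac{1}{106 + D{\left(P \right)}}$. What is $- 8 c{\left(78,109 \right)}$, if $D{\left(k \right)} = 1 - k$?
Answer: $- \frac{8}{29} \approx -0.27586$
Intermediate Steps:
$c{\left(P,X \right)} = \frac{1}{107 - P}$ ($c{\left(P,X \right)} = \frac{1}{106 - \left(-1 + P\right)} = \frac{1}{107 - P}$)
$- 8 c{\left(78,109 \right)} = - 8 \left(- \frac{1}{-107 + 78}\right) = - 8 \left(- \frac{1}{-29}\right) = - 8 \left(\left(-1\right) \left(- \frac{1}{29}\right)\right) = \left(-8\right) \frac{1}{29} = - \frac{8}{29}$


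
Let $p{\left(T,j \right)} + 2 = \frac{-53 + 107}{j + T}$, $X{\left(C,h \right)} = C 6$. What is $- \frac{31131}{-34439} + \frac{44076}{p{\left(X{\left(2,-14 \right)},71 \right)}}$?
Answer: $- \frac{31496245635}{964292} \approx -32663.0$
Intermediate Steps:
$X{\left(C,h \right)} = 6 C$
$p{\left(T,j \right)} = -2 + \frac{54}{T + j}$ ($p{\left(T,j \right)} = -2 + \frac{-53 + 107}{j + T} = -2 + \frac{54}{T + j}$)
$- \frac{31131}{-34439} + \frac{44076}{p{\left(X{\left(2,-14 \right)},71 \right)}} = - \frac{31131}{-34439} + \frac{44076}{2 \frac{1}{6 \cdot 2 + 71} \left(27 - 6 \cdot 2 - 71\right)} = \left(-31131\right) \left(- \frac{1}{34439}\right) + \frac{44076}{2 \frac{1}{12 + 71} \left(27 - 12 - 71\right)} = \frac{31131}{34439} + \frac{44076}{2 \cdot \frac{1}{83} \left(27 - 12 - 71\right)} = \frac{31131}{34439} + \frac{44076}{2 \cdot \frac{1}{83} \left(-56\right)} = \frac{31131}{34439} + \frac{44076}{- \frac{112}{83}} = \frac{31131}{34439} + 44076 \left(- \frac{83}{112}\right) = \frac{31131}{34439} - \frac{914577}{28} = - \frac{31496245635}{964292}$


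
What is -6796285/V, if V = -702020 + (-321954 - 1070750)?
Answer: 6796285/2094724 ≈ 3.2445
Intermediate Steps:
V = -2094724 (V = -702020 - 1392704 = -2094724)
-6796285/V = -6796285/(-2094724) = -6796285*(-1/2094724) = 6796285/2094724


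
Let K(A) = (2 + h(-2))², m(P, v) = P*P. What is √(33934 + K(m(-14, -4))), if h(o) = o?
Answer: 19*√94 ≈ 184.21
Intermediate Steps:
m(P, v) = P²
K(A) = 0 (K(A) = (2 - 2)² = 0² = 0)
√(33934 + K(m(-14, -4))) = √(33934 + 0) = √33934 = 19*√94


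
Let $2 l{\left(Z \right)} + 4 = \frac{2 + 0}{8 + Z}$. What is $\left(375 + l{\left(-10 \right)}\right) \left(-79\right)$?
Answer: $- \frac{58855}{2} \approx -29428.0$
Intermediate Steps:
$l{\left(Z \right)} = -2 + \frac{1}{8 + Z}$ ($l{\left(Z \right)} = -2 + \frac{\left(2 + 0\right) \frac{1}{8 + Z}}{2} = -2 + \frac{2 \frac{1}{8 + Z}}{2} = -2 + \frac{1}{8 + Z}$)
$\left(375 + l{\left(-10 \right)}\right) \left(-79\right) = \left(375 + \frac{-15 - -20}{8 - 10}\right) \left(-79\right) = \left(375 + \frac{-15 + 20}{-2}\right) \left(-79\right) = \left(375 - \frac{5}{2}\right) \left(-79\right) = \frac{745}{2} \left(-79\right) = - \frac{58855}{2}$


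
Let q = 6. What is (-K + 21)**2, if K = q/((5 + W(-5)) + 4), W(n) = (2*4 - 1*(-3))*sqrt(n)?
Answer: 9*(4697*sqrt(5) + 12962*I)/(99*sqrt(5) + 262*I) ≈ 437.65 + 9.0017*I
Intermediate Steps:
W(n) = 11*sqrt(n) (W(n) = (8 + 3)*sqrt(n) = 11*sqrt(n))
K = 6/(9 + 11*I*sqrt(5)) (K = 6/((5 + 11*sqrt(-5)) + 4) = 6/((5 + 11*(I*sqrt(5))) + 4) = 6/((5 + 11*I*sqrt(5)) + 4) = 6/(9 + 11*I*sqrt(5)) ≈ 0.078717 - 0.21513*I)
(-K + 21)**2 = (-(27/343 - 33*I*sqrt(5)/343) + 21)**2 = ((-27/343 + 33*I*sqrt(5)/343) + 21)**2 = (7176/343 + 33*I*sqrt(5)/343)**2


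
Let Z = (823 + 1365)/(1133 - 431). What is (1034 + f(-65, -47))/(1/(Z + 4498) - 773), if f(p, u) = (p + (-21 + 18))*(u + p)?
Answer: -2733213160/244251233 ≈ -11.190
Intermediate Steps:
Z = 1094/351 (Z = 2188/702 = 2188*(1/702) = 1094/351 ≈ 3.1168)
f(p, u) = (-3 + p)*(p + u) (f(p, u) = (p - 3)*(p + u) = (-3 + p)*(p + u))
(1034 + f(-65, -47))/(1/(Z + 4498) - 773) = (1034 + ((-65)² - 3*(-65) - 3*(-47) - 65*(-47)))/(1/(1094/351 + 4498) - 773) = (1034 + (4225 + 195 + 141 + 3055))/(1/(1579892/351) - 773) = (1034 + 7616)/(351/1579892 - 773) = 8650/(-1221256165/1579892) = 8650*(-1579892/1221256165) = -2733213160/244251233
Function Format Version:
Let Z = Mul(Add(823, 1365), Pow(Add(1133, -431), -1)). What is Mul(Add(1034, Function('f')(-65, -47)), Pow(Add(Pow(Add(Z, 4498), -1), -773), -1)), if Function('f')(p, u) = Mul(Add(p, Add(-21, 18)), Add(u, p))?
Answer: Rational(-2733213160, 244251233) ≈ -11.190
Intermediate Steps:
Z = Rational(1094, 351) (Z = Mul(2188, Pow(702, -1)) = Mul(2188, Rational(1, 702)) = Rational(1094, 351) ≈ 3.1168)
Function('f')(p, u) = Mul(Add(-3, p), Add(p, u)) (Function('f')(p, u) = Mul(Add(p, -3), Add(p, u)) = Mul(Add(-3, p), Add(p, u)))
Mul(Add(1034, Function('f')(-65, -47)), Pow(Add(Pow(Add(Z, 4498), -1), -773), -1)) = Mul(Add(1034, Add(Pow(-65, 2), Mul(-3, -65), Mul(-3, -47), Mul(-65, -47))), Pow(Add(Pow(Add(Rational(1094, 351), 4498), -1), -773), -1)) = Mul(Add(1034, Add(4225, 195, 141, 3055)), Pow(Add(Pow(Rational(1579892, 351), -1), -773), -1)) = Mul(Add(1034, 7616), Pow(Add(Rational(351, 1579892), -773), -1)) = Mul(8650, Pow(Rational(-1221256165, 1579892), -1)) = Mul(8650, Rational(-1579892, 1221256165)) = Rational(-2733213160, 244251233)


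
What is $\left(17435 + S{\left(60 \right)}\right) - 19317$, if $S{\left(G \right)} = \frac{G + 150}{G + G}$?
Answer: $- \frac{7521}{4} \approx -1880.3$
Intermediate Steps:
$S{\left(G \right)} = \frac{150 + G}{2 G}$
$\left(17435 + S{\left(60 \right)}\right) - 19317 = \left(17435 + \frac{150 + 60}{2 \cdot 60}\right) - 19317 = \left(17435 + \frac{1}{2} \cdot \frac{1}{60} \cdot 210\right) - 19317 = \left(17435 + \frac{7}{4}\right) - 19317 = \frac{69747}{4} - 19317 = - \frac{7521}{4}$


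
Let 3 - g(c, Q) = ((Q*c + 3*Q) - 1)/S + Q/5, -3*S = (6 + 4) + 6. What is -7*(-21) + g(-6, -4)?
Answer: 12229/80 ≈ 152.86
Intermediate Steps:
S = -16/3 (S = -((6 + 4) + 6)/3 = -(10 + 6)/3 = -⅓*16 = -16/3 ≈ -5.3333)
g(c, Q) = 45/16 + 29*Q/80 + 3*Q*c/16 (g(c, Q) = 3 - (((Q*c + 3*Q) - 1)/(-16/3) + Q/5) = 3 - (((3*Q + Q*c) - 1)*(-3/16) + Q*(⅕)) = 3 - ((-1 + 3*Q + Q*c)*(-3/16) + Q/5) = 3 - ((3/16 - 9*Q/16 - 3*Q*c/16) + Q/5) = 3 - (3/16 - 29*Q/80 - 3*Q*c/16) = 3 + (-3/16 + 29*Q/80 + 3*Q*c/16) = 45/16 + 29*Q/80 + 3*Q*c/16)
-7*(-21) + g(-6, -4) = -7*(-21) + (45/16 + (29/80)*(-4) + (3/16)*(-4)*(-6)) = 147 + (45/16 - 29/20 + 9/2) = 147 + 469/80 = 12229/80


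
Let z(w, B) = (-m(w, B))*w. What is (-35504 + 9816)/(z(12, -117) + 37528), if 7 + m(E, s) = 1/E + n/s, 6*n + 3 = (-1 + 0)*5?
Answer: -3005496/4400471 ≈ -0.68299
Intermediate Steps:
n = -4/3 (n = -1/2 + ((-1 + 0)*5)/6 = -1/2 + (-1*5)/6 = -1/2 + (1/6)*(-5) = -1/2 - 5/6 = -4/3 ≈ -1.3333)
m(E, s) = -7 + 1/E - 4/(3*s) (m(E, s) = -7 + (1/E - 4/(3*s)) = -7 + 1/E - 4/(3*s))
z(w, B) = w*(7 - 1/w + 4/(3*B)) (z(w, B) = (-(-7 + 1/w - 4/(3*B)))*w = (7 - 1/w + 4/(3*B))*w = w*(7 - 1/w + 4/(3*B)))
(-35504 + 9816)/(z(12, -117) + 37528) = (-35504 + 9816)/((-1 + 7*12 + (4/3)*12/(-117)) + 37528) = -25688/((-1 + 84 + (4/3)*12*(-1/117)) + 37528) = -25688/((-1 + 84 - 16/117) + 37528) = -25688/(9695/117 + 37528) = -25688/4400471/117 = -25688*117/4400471 = -3005496/4400471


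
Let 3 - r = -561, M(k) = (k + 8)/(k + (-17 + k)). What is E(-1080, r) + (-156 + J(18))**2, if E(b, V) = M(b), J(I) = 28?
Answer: 35669040/2177 ≈ 16385.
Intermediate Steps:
M(k) = (8 + k)/(-17 + 2*k)
r = 564 (r = 3 - 1*(-561) = 3 + 561 = 564)
E(b, V) = (8 + b)/(-17 + 2*b)
E(-1080, r) + (-156 + J(18))**2 = (8 - 1080)/(-17 + 2*(-1080)) + (-156 + 28)**2 = -1072/(-17 - 2160) + (-128)**2 = -1072/(-2177) + 16384 = -1/2177*(-1072) + 16384 = 1072/2177 + 16384 = 35669040/2177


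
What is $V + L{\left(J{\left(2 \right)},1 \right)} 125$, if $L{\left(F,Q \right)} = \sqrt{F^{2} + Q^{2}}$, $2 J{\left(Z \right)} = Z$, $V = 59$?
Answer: $59 + 125 \sqrt{2} \approx 235.78$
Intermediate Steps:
$J{\left(Z \right)} = \frac{Z}{2}$
$V + L{\left(J{\left(2 \right)},1 \right)} 125 = 59 + \sqrt{\left(\frac{1}{2} \cdot 2\right)^{2} + 1^{2}} \cdot 125 = 59 + \sqrt{1^{2} + 1} \cdot 125 = 59 + \sqrt{1 + 1} \cdot 125 = 59 + \sqrt{2} \cdot 125 = 59 + 125 \sqrt{2}$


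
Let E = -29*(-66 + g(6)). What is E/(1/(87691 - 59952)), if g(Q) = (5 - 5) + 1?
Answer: 52288015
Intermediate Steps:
g(Q) = 1 (g(Q) = 0 + 1 = 1)
E = 1885 (E = -29*(-66 + 1) = -29*(-65) = 1885)
E/(1/(87691 - 59952)) = 1885/(1/(87691 - 59952)) = 1885/(1/27739) = 1885*27739 = 52288015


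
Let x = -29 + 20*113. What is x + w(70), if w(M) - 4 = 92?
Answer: 2327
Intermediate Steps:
x = 2231 (x = -29 + 2260 = 2231)
w(M) = 96 (w(M) = 4 + 92 = 96)
x + w(70) = 2231 + 96 = 2327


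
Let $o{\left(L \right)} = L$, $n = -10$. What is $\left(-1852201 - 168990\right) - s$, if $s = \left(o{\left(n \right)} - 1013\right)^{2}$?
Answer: $-3067720$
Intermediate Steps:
$s = 1046529$ ($s = \left(-10 - 1013\right)^{2} = \left(-1023\right)^{2} = 1046529$)
$\left(-1852201 - 168990\right) - s = \left(-1852201 - 168990\right) - 1046529 = -2021191 - 1046529 = -3067720$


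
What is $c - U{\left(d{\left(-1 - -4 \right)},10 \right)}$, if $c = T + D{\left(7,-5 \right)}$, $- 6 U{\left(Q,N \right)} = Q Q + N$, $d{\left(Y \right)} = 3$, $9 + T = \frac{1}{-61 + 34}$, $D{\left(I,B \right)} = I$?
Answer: $\frac{61}{54} \approx 1.1296$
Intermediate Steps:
$T = - \frac{244}{27}$ ($T = -9 + \frac{1}{-61 + 34} = -9 + \frac{1}{-27} = -9 - \frac{1}{27} = - \frac{244}{27} \approx -9.037$)
$U{\left(Q,N \right)} = - \frac{N}{6} - \frac{Q^{2}}{6}$ ($U{\left(Q,N \right)} = - \frac{Q Q + N}{6} = - \frac{Q^{2} + N}{6} = - \frac{N + Q^{2}}{6} = - \frac{N}{6} - \frac{Q^{2}}{6}$)
$c = - \frac{55}{27}$ ($c = - \frac{244}{27} + 7 = - \frac{55}{27} \approx -2.037$)
$c - U{\left(d{\left(-1 - -4 \right)},10 \right)} = - \frac{55}{27} - \left(\left(- \frac{1}{6}\right) 10 - \frac{3^{2}}{6}\right) = - \frac{55}{27} - \left(- \frac{5}{3} - \frac{3}{2}\right) = - \frac{55}{27} - - \frac{19}{6} = - \frac{55}{27} + \frac{19}{6} = \frac{61}{54}$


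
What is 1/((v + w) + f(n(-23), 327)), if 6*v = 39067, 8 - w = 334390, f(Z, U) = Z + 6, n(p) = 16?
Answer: -6/1967093 ≈ -3.0502e-6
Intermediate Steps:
f(Z, U) = 6 + Z
w = -334382 (w = 8 - 1*334390 = 8 - 334390 = -334382)
v = 39067/6 (v = (⅙)*39067 = 39067/6 ≈ 6511.2)
1/((v + w) + f(n(-23), 327)) = 1/((39067/6 - 334382) + (6 + 16)) = 1/(-1967225/6 + 22) = 1/(-1967093/6) = -6/1967093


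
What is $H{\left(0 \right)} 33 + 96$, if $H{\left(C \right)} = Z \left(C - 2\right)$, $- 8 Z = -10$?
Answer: $\frac{27}{2} \approx 13.5$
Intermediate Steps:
$Z = \frac{5}{4}$ ($Z = \left(- \frac{1}{8}\right) \left(-10\right) = \frac{5}{4} \approx 1.25$)
$H{\left(C \right)} = - \frac{5}{2} + \frac{5 C}{4}$ ($H{\left(C \right)} = \frac{5 \left(C - 2\right)}{4} = \frac{5 \left(-2 + C\right)}{4} = - \frac{5}{2} + \frac{5 C}{4}$)
$H{\left(0 \right)} 33 + 96 = \left(- \frac{5}{2} + \frac{5}{4} \cdot 0\right) 33 + 96 = \left(- \frac{5}{2} + 0\right) 33 + 96 = \left(- \frac{5}{2}\right) 33 + 96 = - \frac{165}{2} + 96 = \frac{27}{2}$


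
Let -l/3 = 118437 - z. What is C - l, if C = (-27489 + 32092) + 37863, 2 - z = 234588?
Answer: 1101535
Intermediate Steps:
z = -234586 (z = 2 - 1*234588 = 2 - 234588 = -234586)
C = 42466 (C = 4603 + 37863 = 42466)
l = -1059069 (l = -3*(118437 - 1*(-234586)) = -3*(118437 + 234586) = -3*353023 = -1059069)
C - l = 42466 - 1*(-1059069) = 42466 + 1059069 = 1101535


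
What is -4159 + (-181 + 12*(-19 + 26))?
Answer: -4256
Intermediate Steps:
-4159 + (-181 + 12*(-19 + 26)) = -4159 + (-181 + 12*7) = -4159 + (-181 + 84) = -4159 - 97 = -4256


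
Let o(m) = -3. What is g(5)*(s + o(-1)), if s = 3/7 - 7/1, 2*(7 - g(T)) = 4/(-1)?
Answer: -603/7 ≈ -86.143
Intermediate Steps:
g(T) = 9 (g(T) = 7 - 2/(-1) = 7 - 2*(-1) = 7 - 1/2*(-4) = 7 + 2 = 9)
s = -46/7 (s = 3*(1/7) - 7*1 = 3/7 - 7 = -46/7 ≈ -6.5714)
g(5)*(s + o(-1)) = 9*(-46/7 - 3) = 9*(-67/7) = -603/7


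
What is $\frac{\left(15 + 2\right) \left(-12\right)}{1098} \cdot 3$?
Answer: $- \frac{34}{61} \approx -0.55738$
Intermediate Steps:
$\frac{\left(15 + 2\right) \left(-12\right)}{1098} \cdot 3 = 17 \left(-12\right) \frac{1}{1098} \cdot 3 = \left(-204\right) \frac{1}{1098} \cdot 3 = \left(- \frac{34}{183}\right) 3 = - \frac{34}{61}$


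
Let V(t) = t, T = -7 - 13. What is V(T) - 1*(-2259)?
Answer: 2239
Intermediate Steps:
T = -20
V(T) - 1*(-2259) = -20 - 1*(-2259) = -20 + 2259 = 2239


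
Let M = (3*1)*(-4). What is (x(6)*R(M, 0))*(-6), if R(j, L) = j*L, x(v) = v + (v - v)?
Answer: 0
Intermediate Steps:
x(v) = v (x(v) = v + 0 = v)
M = -12 (M = 3*(-4) = -12)
R(j, L) = L*j
(x(6)*R(M, 0))*(-6) = (6*(0*(-12)))*(-6) = (6*0)*(-6) = 0*(-6) = 0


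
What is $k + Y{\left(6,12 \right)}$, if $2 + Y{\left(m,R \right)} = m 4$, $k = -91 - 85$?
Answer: $-154$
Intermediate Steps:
$k = -176$ ($k = -91 - 85 = -176$)
$Y{\left(m,R \right)} = -2 + 4 m$ ($Y{\left(m,R \right)} = -2 + m 4 = -2 + 4 m$)
$k + Y{\left(6,12 \right)} = -176 + \left(-2 + 4 \cdot 6\right) = -176 + \left(-2 + 24\right) = -176 + 22 = -154$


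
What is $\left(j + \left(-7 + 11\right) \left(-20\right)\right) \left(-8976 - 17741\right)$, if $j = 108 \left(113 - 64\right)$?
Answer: $-139249004$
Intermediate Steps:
$j = 5292$ ($j = 108 \cdot 49 = 5292$)
$\left(j + \left(-7 + 11\right) \left(-20\right)\right) \left(-8976 - 17741\right) = \left(5292 + \left(-7 + 11\right) \left(-20\right)\right) \left(-8976 - 17741\right) = \left(5292 + 4 \left(-20\right)\right) \left(-26717\right) = \left(5292 - 80\right) \left(-26717\right) = 5212 \left(-26717\right) = -139249004$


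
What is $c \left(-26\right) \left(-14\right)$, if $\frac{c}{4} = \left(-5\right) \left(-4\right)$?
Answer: $29120$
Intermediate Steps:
$c = 80$ ($c = 4 \left(\left(-5\right) \left(-4\right)\right) = 4 \cdot 20 = 80$)
$c \left(-26\right) \left(-14\right) = 80 \left(-26\right) \left(-14\right) = \left(-2080\right) \left(-14\right) = 29120$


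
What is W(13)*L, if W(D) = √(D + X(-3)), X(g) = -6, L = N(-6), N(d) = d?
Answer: -6*√7 ≈ -15.875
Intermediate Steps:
L = -6
W(D) = √(-6 + D) (W(D) = √(D - 6) = √(-6 + D))
W(13)*L = √(-6 + 13)*(-6) = √7*(-6) = -6*√7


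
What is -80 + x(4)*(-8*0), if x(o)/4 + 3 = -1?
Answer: -80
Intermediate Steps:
x(o) = -16 (x(o) = -12 + 4*(-1) = -12 - 4 = -16)
-80 + x(4)*(-8*0) = -80 - (-128)*0 = -80 - 16*0 = -80 + 0 = -80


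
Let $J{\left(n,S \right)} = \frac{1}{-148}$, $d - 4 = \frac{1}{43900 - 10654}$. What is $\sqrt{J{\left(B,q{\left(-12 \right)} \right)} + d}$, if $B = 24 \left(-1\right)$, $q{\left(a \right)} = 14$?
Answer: $\frac{\sqrt{671380582513}}{410034} \approx 1.9983$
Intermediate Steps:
$d = \frac{132985}{33246}$ ($d = 4 + \frac{1}{43900 - 10654} = 4 + \frac{1}{33246} = \frac{132985}{33246} \approx 4.0$)
$B = -24$
$J{\left(n,S \right)} = - \frac{1}{148}$
$\sqrt{J{\left(B,q{\left(-12 \right)} \right)} + d} = \sqrt{- \frac{1}{148} + \frac{132985}{33246}} = \sqrt{\frac{9824267}{2460204}} = \frac{\sqrt{671380582513}}{410034}$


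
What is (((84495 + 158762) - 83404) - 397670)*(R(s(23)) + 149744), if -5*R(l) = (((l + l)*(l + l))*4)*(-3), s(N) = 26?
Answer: -185775030256/5 ≈ -3.7155e+10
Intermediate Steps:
R(l) = 48*l²/5 (R(l) = -((l + l)*(l + l))*4*(-3)/5 = -((2*l)*(2*l))*4*(-3)/5 = -(4*l²)*4*(-3)/5 = -16*l²*(-3)/5 = -(-48)*l²/5 = 48*l²/5)
(((84495 + 158762) - 83404) - 397670)*(R(s(23)) + 149744) = (((84495 + 158762) - 83404) - 397670)*((48/5)*26² + 149744) = ((243257 - 83404) - 397670)*((48/5)*676 + 149744) = (159853 - 397670)*(32448/5 + 149744) = -237817*781168/5 = -185775030256/5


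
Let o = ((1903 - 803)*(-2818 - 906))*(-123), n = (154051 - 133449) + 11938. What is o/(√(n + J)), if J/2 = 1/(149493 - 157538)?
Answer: 251928600*√2106054677410/130892149 ≈ 2.7932e+6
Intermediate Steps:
n = 32540 (n = 20602 + 11938 = 32540)
J = -2/8045 (J = 2/(149493 - 157538) = 2/(-8045) = 2*(-1/8045) = -2/8045 ≈ -0.00024860)
o = 503857200 (o = (1100*(-3724))*(-123) = -4096400*(-123) = 503857200)
o/(√(n + J)) = 503857200/(√(32540 - 2/8045)) = 503857200/(√(261784298/8045)) = 503857200/((√2106054677410/8045)) = 503857200*(√2106054677410/261784298) = 251928600*√2106054677410/130892149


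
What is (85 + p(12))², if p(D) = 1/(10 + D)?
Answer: 3500641/484 ≈ 7232.7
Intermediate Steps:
(85 + p(12))² = (85 + 1/(10 + 12))² = (85 + 1/22)² = (1871/22)² = 3500641/484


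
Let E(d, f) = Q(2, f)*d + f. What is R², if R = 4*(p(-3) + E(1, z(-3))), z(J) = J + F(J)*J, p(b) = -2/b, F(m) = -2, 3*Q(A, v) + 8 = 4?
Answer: 784/9 ≈ 87.111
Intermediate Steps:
Q(A, v) = -4/3 (Q(A, v) = -8/3 + (⅓)*4 = -8/3 + 4/3 = -4/3)
z(J) = -J (z(J) = J - 2*J = -J)
E(d, f) = f - 4*d/3 (E(d, f) = -4*d/3 + f = f - 4*d/3)
R = 28/3 (R = 4*(-2/(-3) + (-1*(-3) - 4/3*1)) = 4*(-2*(-⅓) + (3 - 4/3)) = 4*(⅔ + 5/3) = 4*(7/3) = 28/3 ≈ 9.3333)
R² = (28/3)² = 784/9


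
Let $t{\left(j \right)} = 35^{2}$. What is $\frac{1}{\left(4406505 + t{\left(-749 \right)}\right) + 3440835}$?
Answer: $\frac{1}{7848565} \approx 1.2741 \cdot 10^{-7}$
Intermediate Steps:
$t{\left(j \right)} = 1225$
$\frac{1}{\left(4406505 + t{\left(-749 \right)}\right) + 3440835} = \frac{1}{\left(4406505 + 1225\right) + 3440835} = \frac{1}{4407730 + 3440835} = \frac{1}{7848565}$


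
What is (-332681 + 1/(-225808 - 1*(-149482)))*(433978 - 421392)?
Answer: -159793177574051/38163 ≈ -4.1871e+9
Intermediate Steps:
(-332681 + 1/(-225808 - 1*(-149482)))*(433978 - 421392) = (-332681 + 1/(-225808 + 149482))*12586 = (-332681 + 1/(-76326))*12586 = (-332681 - 1/76326)*12586 = -25392210007/76326*12586 = -159793177574051/38163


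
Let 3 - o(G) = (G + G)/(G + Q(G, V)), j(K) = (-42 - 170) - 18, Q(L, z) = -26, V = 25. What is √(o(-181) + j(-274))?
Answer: I*√1089073/69 ≈ 15.124*I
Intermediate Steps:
j(K) = -230 (j(K) = -212 - 18 = -230)
o(G) = 3 - 2*G/(-26 + G) (o(G) = 3 - (G + G)/(G - 26) = 3 - 2*G/(-26 + G))
√(o(-181) + j(-274)) = √((-78 - 181)/(-26 - 181) - 230) = √(-259/(-207) - 230) = √(-1/207*(-259) - 230) = √(259/207 - 230) = √(-47351/207) = I*√1089073/69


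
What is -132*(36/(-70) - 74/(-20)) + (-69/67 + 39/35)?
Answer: -140844/335 ≈ -420.43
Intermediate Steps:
-132*(36/(-70) - 74/(-20)) + (-69/67 + 39/35) = -132*(36*(-1/70) - 74*(-1/20)) + (-69*1/67 + 39*(1/35)) = -132*(-18/35 + 37/10) + (-69/67 + 39/35) = -132*223/70 + 198/2345 = -14718/35 + 198/2345 = -140844/335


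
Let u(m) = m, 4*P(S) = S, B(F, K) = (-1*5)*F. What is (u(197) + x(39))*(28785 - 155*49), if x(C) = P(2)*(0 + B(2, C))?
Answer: 4068480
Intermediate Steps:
B(F, K) = -5*F
P(S) = S/4
x(C) = -5 (x(C) = ((¼)*2)*(0 - 5*2) = (0 - 10)/2 = (½)*(-10) = -5)
(u(197) + x(39))*(28785 - 155*49) = (197 - 5)*(28785 - 155*49) = 192*(28785 - 7595) = 192*21190 = 4068480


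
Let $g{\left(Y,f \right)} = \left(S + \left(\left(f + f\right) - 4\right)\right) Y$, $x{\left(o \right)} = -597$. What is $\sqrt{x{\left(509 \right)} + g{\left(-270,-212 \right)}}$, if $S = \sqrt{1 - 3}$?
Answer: $\sqrt{114963 - 270 i \sqrt{2}} \approx 339.06 - 0.5631 i$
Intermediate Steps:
$S = i \sqrt{2}$ ($S = \sqrt{-2} = i \sqrt{2} \approx 1.4142 i$)
$g{\left(Y,f \right)} = Y \left(-4 + 2 f + i \sqrt{2}\right)$ ($g{\left(Y,f \right)} = \left(i \sqrt{2} + \left(\left(f + f\right) - 4\right)\right) Y = \left(i \sqrt{2} + \left(2 f - 4\right)\right) Y = \left(i \sqrt{2} + \left(-4 + 2 f\right)\right) Y = \left(-4 + 2 f + i \sqrt{2}\right) Y = Y \left(-4 + 2 f + i \sqrt{2}\right)$)
$\sqrt{x{\left(509 \right)} + g{\left(-270,-212 \right)}} = \sqrt{-597 - 270 \left(-4 + 2 \left(-212\right) + i \sqrt{2}\right)} = \sqrt{-597 - 270 \left(-4 - 424 + i \sqrt{2}\right)} = \sqrt{-597 - 270 \left(-428 + i \sqrt{2}\right)} = \sqrt{-597 + \left(115560 - 270 i \sqrt{2}\right)} = \sqrt{114963 - 270 i \sqrt{2}}$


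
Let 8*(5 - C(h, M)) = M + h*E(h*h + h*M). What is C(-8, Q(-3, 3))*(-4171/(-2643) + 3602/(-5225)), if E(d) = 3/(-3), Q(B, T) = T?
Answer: 355928281/110477400 ≈ 3.2217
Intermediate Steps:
E(d) = -1 (E(d) = 3*(-⅓) = -1)
C(h, M) = 5 - M/8 + h/8 (C(h, M) = 5 - (M + h*(-1))/8 = 5 - (M - h)/8 = 5 + (-M/8 + h/8) = 5 - M/8 + h/8)
C(-8, Q(-3, 3))*(-4171/(-2643) + 3602/(-5225)) = (5 - ⅛*3 + (⅛)*(-8))*(-4171/(-2643) + 3602/(-5225)) = (5 - 3/8 - 1)*(-4171*(-1/2643) + 3602*(-1/5225)) = 29*(4171/2643 - 3602/5225)/8 = (29/8)*(12273389/13809675) = 355928281/110477400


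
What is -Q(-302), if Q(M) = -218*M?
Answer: -65836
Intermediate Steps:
-Q(-302) = -(-218)*(-302) = -1*65836 = -65836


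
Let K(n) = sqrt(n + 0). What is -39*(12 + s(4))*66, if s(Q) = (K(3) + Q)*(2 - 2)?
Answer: -30888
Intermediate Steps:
K(n) = sqrt(n)
s(Q) = 0 (s(Q) = (sqrt(3) + Q)*(2 - 2) = (Q + sqrt(3))*0 = 0)
-39*(12 + s(4))*66 = -39*(12 + 0)*66 = -39*12*66 = -468*66 = -30888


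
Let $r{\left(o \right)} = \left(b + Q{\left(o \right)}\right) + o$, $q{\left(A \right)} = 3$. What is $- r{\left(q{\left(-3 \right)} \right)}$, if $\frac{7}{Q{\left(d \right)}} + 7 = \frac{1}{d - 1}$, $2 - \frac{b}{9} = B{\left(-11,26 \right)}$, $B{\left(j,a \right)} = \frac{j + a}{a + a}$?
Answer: $- \frac{901}{52} \approx -17.327$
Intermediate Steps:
$B{\left(j,a \right)} = \frac{a + j}{2 a}$
$b = \frac{801}{52}$ ($b = 18 - 9 \frac{26 - 11}{2 \cdot 26} = 18 - 9 \cdot \frac{1}{2} \cdot \frac{1}{26} \cdot 15 = 18 - \frac{135}{52} = \frac{801}{52} \approx 15.404$)
$Q{\left(d \right)} = \frac{7}{-7 + \frac{1}{-1 + d}}$ ($Q{\left(d \right)} = \frac{7}{-7 + \frac{1}{d - 1}} = \frac{7}{-7 + \frac{1}{-1 + d}}$)
$r{\left(o \right)} = \frac{801}{52} + o + \frac{7 \left(1 - o\right)}{-8 + 7 o}$ ($r{\left(o \right)} = \left(\frac{801}{52} + \frac{7 \left(1 - o\right)}{-8 + 7 o}\right) + o = \frac{801}{52} + o + \frac{7 \left(1 - o\right)}{-8 + 7 o}$)
$- r{\left(q{\left(-3 \right)} \right)} = - \frac{-6044 + 364 \cdot 3^{2} + 4827 \cdot 3}{52 \left(-8 + 7 \cdot 3\right)} = - \frac{-6044 + 364 \cdot 9 + 14481}{52 \left(-8 + 21\right)} = - \frac{-6044 + 3276 + 14481}{52 \cdot 13} = - \frac{11713}{52 \cdot 13} = \left(-1\right) \frac{901}{52} = - \frac{901}{52}$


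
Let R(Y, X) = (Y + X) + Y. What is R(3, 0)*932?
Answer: 5592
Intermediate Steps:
R(Y, X) = X + 2*Y (R(Y, X) = (X + Y) + Y = X + 2*Y)
R(3, 0)*932 = (0 + 2*3)*932 = (0 + 6)*932 = 6*932 = 5592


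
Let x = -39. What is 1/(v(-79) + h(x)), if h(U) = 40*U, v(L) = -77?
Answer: -1/1637 ≈ -0.00061087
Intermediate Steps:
1/(v(-79) + h(x)) = 1/(-77 + 40*(-39)) = 1/(-77 - 1560) = 1/(-1637) = -1/1637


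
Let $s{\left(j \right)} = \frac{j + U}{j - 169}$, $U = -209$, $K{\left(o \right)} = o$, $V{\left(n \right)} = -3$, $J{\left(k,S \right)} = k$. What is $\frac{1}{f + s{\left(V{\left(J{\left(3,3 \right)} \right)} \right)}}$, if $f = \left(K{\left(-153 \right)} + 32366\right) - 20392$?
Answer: $\frac{43}{508356} \approx 8.4586 \cdot 10^{-5}$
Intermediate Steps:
$f = 11821$ ($f = \left(-153 + 32366\right) - 20392 = 32213 - 20392 = 11821$)
$s{\left(j \right)} = \frac{-209 + j}{-169 + j}$ ($s{\left(j \right)} = \frac{j - 209}{j - 169} = \frac{-209 + j}{-169 + j}$)
$\frac{1}{f + s{\left(V{\left(J{\left(3,3 \right)} \right)} \right)}} = \frac{1}{11821 + \frac{-209 - 3}{-169 - 3}} = \frac{1}{11821 + \frac{1}{-172} \left(-212\right)} = \frac{1}{11821 - - \frac{53}{43}} = \frac{1}{11821 + \frac{53}{43}} = \frac{1}{\frac{508356}{43}} = \frac{43}{508356}$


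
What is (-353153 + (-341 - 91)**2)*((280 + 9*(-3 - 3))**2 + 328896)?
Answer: -63276357188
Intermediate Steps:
(-353153 + (-341 - 91)**2)*((280 + 9*(-3 - 3))**2 + 328896) = (-353153 + (-432)**2)*((280 + 9*(-6))**2 + 328896) = (-353153 + 186624)*((280 - 54)**2 + 328896) = -166529*(226**2 + 328896) = -166529*(51076 + 328896) = -166529*379972 = -63276357188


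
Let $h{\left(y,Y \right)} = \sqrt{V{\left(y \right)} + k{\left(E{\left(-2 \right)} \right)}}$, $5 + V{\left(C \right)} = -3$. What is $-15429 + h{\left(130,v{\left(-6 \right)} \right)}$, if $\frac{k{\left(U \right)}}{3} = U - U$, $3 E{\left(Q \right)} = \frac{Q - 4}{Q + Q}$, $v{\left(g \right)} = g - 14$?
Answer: $-15429 + 2 i \sqrt{2} \approx -15429.0 + 2.8284 i$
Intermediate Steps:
$v{\left(g \right)} = -14 + g$ ($v{\left(g \right)} = g - 14 = -14 + g$)
$V{\left(C \right)} = -8$ ($V{\left(C \right)} = -5 - 3 = -8$)
$E{\left(Q \right)} = \frac{-4 + Q}{6 Q}$ ($E{\left(Q \right)} = \frac{\left(Q - 4\right) \frac{1}{Q + Q}}{3} = \frac{\left(-4 + Q\right) \frac{1}{2 Q}}{3} = \frac{\frac{1}{2} \frac{1}{Q} \left(-4 + Q\right)}{3} = \frac{-4 + Q}{6 Q}$)
$k{\left(U \right)} = 0$ ($k{\left(U \right)} = 3 \left(U - U\right) = 3 \cdot 0 = 0$)
$h{\left(y,Y \right)} = 2 i \sqrt{2}$ ($h{\left(y,Y \right)} = \sqrt{-8 + 0} = \sqrt{-8} = 2 i \sqrt{2}$)
$-15429 + h{\left(130,v{\left(-6 \right)} \right)} = -15429 + 2 i \sqrt{2}$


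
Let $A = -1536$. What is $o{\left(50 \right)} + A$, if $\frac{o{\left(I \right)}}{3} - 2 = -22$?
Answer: $-1596$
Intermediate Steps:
$o{\left(I \right)} = -60$ ($o{\left(I \right)} = 6 + 3 \left(-22\right) = 6 - 66 = -60$)
$o{\left(50 \right)} + A = -60 - 1536 = -1596$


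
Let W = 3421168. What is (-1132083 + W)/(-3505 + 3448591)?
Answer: 2289085/3445086 ≈ 0.66445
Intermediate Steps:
(-1132083 + W)/(-3505 + 3448591) = (-1132083 + 3421168)/(-3505 + 3448591) = 2289085/3445086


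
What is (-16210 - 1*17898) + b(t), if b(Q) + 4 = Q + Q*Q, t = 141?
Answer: -14090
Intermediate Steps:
b(Q) = -4 + Q + Q² (b(Q) = -4 + (Q + Q*Q) = -4 + (Q + Q²) = -4 + Q + Q²)
(-16210 - 1*17898) + b(t) = (-16210 - 1*17898) + (-4 + 141 + 141²) = (-16210 - 17898) + (-4 + 141 + 19881) = -34108 + 20018 = -14090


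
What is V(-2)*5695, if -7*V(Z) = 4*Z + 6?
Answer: 11390/7 ≈ 1627.1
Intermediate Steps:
V(Z) = -6/7 - 4*Z/7 (V(Z) = -(4*Z + 6)/7 = -(6 + 4*Z)/7 = -6/7 - 4*Z/7)
V(-2)*5695 = (-6/7 - 4/7*(-2))*5695 = (-6/7 + 8/7)*5695 = (2/7)*5695 = 11390/7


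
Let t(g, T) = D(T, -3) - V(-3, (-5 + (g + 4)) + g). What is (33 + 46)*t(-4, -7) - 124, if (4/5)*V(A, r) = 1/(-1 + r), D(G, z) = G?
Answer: -5337/8 ≈ -667.13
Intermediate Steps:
V(A, r) = 5/(4*(-1 + r))
t(g, T) = T - 5/(4*(-2 + 2*g)) (t(g, T) = T - 5/(4*(-1 + ((-5 + (g + 4)) + g))) = T - 5/(4*(-1 + ((-5 + (4 + g)) + g))) = T - 5/(4*(-1 + ((-1 + g) + g))) = T - 5/(4*(-1 + (-1 + 2*g))) = T - 5/(4*(-2 + 2*g)))
(33 + 46)*t(-4, -7) - 124 = (33 + 46)*((-5/8 - 7*(-1 - 4))/(-1 - 4)) - 124 = 79*((-5/8 - 7*(-5))/(-5)) - 124 = 79*(-(-5/8 + 35)/5) - 124 = 79*(-⅕*275/8) - 124 = 79*(-55/8) - 124 = -4345/8 - 124 = -5337/8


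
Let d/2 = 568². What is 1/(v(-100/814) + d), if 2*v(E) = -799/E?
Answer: 100/64849993 ≈ 1.5420e-6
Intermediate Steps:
d = 645248 (d = 2*568² = 2*322624 = 645248)
v(E) = -799/(2*E) (v(E) = (-799/E)/2 = -799/(2*E))
1/(v(-100/814) + d) = 1/(-799/(2*((-100/814))) + 645248) = 1/(-799/(2*((-100*1/814))) + 645248) = 1/(-799/(2*(-50/407)) + 645248) = 1/(-799/2*(-407/50) + 645248) = 1/(325193/100 + 645248) = 1/(64849993/100) = 100/64849993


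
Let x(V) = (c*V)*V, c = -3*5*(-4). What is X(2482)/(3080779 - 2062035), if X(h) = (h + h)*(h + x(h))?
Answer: 229350402601/127343 ≈ 1.8010e+6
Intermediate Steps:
c = 60 (c = -15*(-4) = 60)
x(V) = 60*V**2 (x(V) = (60*V)*V = 60*V**2)
X(h) = 2*h*(h + 60*h**2) (X(h) = (h + h)*(h + 60*h**2) = (2*h)*(h + 60*h**2) = 2*h*(h + 60*h**2))
X(2482)/(3080779 - 2062035) = (2482**2*(2 + 120*2482))/(3080779 - 2062035) = (6160324*(2 + 297840))/1018744 = (6160324*297842)*(1/1018744) = 1834803220808*(1/1018744) = 229350402601/127343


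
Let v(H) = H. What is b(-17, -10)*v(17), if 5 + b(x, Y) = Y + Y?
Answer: -425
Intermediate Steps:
b(x, Y) = -5 + 2*Y (b(x, Y) = -5 + (Y + Y) = -5 + 2*Y)
b(-17, -10)*v(17) = (-5 + 2*(-10))*17 = (-5 - 20)*17 = -25*17 = -425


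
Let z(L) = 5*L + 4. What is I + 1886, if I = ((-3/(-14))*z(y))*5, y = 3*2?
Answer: 13457/7 ≈ 1922.4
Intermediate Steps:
y = 6
z(L) = 4 + 5*L
I = 255/7 (I = ((-3/(-14))*(4 + 5*6))*5 = ((-3*(-1/14))*(4 + 30))*5 = ((3/14)*34)*5 = (51/7)*5 = 255/7 ≈ 36.429)
I + 1886 = 255/7 + 1886 = 13457/7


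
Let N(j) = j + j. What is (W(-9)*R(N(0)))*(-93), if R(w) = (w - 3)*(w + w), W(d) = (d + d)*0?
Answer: 0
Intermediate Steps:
N(j) = 2*j
W(d) = 0 (W(d) = (2*d)*0 = 0)
R(w) = 2*w*(-3 + w) (R(w) = (-3 + w)*(2*w) = 2*w*(-3 + w))
(W(-9)*R(N(0)))*(-93) = (0*(2*(2*0)*(-3 + 2*0)))*(-93) = (0*(2*0*(-3 + 0)))*(-93) = (0*(2*0*(-3)))*(-93) = (0*0)*(-93) = 0*(-93) = 0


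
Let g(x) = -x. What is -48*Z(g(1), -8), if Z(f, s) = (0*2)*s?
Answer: 0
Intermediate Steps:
Z(f, s) = 0 (Z(f, s) = 0*s = 0)
-48*Z(g(1), -8) = -48*0 = 0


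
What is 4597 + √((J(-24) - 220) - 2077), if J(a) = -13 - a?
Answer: 4597 + 3*I*√254 ≈ 4597.0 + 47.812*I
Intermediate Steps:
4597 + √((J(-24) - 220) - 2077) = 4597 + √(((-13 - 1*(-24)) - 220) - 2077) = 4597 + √(((-13 + 24) - 220) - 2077) = 4597 + √((11 - 220) - 2077) = 4597 + √(-209 - 2077) = 4597 + √(-2286) = 4597 + 3*I*√254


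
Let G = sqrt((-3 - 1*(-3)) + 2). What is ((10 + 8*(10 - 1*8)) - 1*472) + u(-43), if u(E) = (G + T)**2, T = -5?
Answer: -446 + (5 - sqrt(2))**2 ≈ -433.14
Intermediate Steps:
G = sqrt(2) (G = sqrt((-3 + 3) + 2) = sqrt(0 + 2) = sqrt(2) ≈ 1.4142)
u(E) = (-5 + sqrt(2))**2 (u(E) = (sqrt(2) - 5)**2 = (-5 + sqrt(2))**2)
((10 + 8*(10 - 1*8)) - 1*472) + u(-43) = ((10 + 8*(10 - 1*8)) - 1*472) + (5 - sqrt(2))**2 = ((10 + 8*(10 - 8)) - 472) + (5 - sqrt(2))**2 = ((10 + 8*2) - 472) + (5 - sqrt(2))**2 = ((10 + 16) - 472) + (5 - sqrt(2))**2 = (26 - 472) + (5 - sqrt(2))**2 = -446 + (5 - sqrt(2))**2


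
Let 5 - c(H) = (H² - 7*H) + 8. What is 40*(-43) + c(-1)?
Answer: -1731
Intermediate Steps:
c(H) = -3 - H² + 7*H (c(H) = 5 - ((H² - 7*H) + 8) = 5 - (8 + H² - 7*H) = 5 + (-8 - H² + 7*H) = -3 - H² + 7*H)
40*(-43) + c(-1) = 40*(-43) + (-3 - 1*(-1)² + 7*(-1)) = -1720 + (-3 - 1*1 - 7) = -1720 + (-3 - 1 - 7) = -1720 - 11 = -1731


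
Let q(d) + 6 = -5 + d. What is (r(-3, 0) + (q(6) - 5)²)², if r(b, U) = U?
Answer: 10000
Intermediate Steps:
q(d) = -11 + d (q(d) = -6 + (-5 + d) = -11 + d)
(r(-3, 0) + (q(6) - 5)²)² = (0 + ((-11 + 6) - 5)²)² = (0 + (-5 - 5)²)² = (0 + (-10)²)² = (0 + 100)² = 100² = 10000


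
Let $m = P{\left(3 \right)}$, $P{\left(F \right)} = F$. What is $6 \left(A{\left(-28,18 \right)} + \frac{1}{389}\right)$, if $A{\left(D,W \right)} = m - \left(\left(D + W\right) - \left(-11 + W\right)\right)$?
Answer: $\frac{46686}{389} \approx 120.02$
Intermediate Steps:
$m = 3$
$A{\left(D,W \right)} = -8 - D$ ($A{\left(D,W \right)} = 3 - \left(\left(D + W\right) - \left(-11 + W\right)\right) = 3 - \left(11 + D\right) = -8 - D$)
$6 \left(A{\left(-28,18 \right)} + \frac{1}{389}\right) = 6 \left(\left(-8 - -28\right) + \frac{1}{389}\right) = 6 \left(\left(-8 + 28\right) + \frac{1}{389}\right) = 6 \left(20 + \frac{1}{389}\right) = 6 \cdot \frac{7781}{389} = \frac{46686}{389}$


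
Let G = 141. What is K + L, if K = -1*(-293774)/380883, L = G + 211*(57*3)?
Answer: 13796637800/380883 ≈ 36223.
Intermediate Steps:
L = 36222 (L = 141 + 211*(57*3) = 141 + 211*171 = 141 + 36081 = 36222)
K = 293774/380883 (K = 293774*(1/380883) = 293774/380883 ≈ 0.77130)
K + L = 293774/380883 + 36222 = 13796637800/380883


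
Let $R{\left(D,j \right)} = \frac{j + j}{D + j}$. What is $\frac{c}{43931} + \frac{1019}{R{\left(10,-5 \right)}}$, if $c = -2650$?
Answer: $- \frac{44770989}{87862} \approx -509.56$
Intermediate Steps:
$R{\left(D,j \right)} = \frac{2 j}{D + j}$
$\frac{c}{43931} + \frac{1019}{R{\left(10,-5 \right)}} = - \frac{2650}{43931} + \frac{1019}{2 \left(-5\right) \frac{1}{10 - 5}} = \left(-2650\right) \frac{1}{43931} + \frac{1019}{2 \left(-5\right) \frac{1}{5}} = - \frac{2650}{43931} + \frac{1019}{2 \left(-5\right) \frac{1}{5}} = - \frac{2650}{43931} + \frac{1019}{-2} = - \frac{2650}{43931} + 1019 \left(- \frac{1}{2}\right) = - \frac{2650}{43931} - \frac{1019}{2} = - \frac{44770989}{87862}$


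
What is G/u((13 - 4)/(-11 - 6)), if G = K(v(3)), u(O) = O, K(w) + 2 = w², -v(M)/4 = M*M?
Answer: -21998/9 ≈ -2444.2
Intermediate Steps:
v(M) = -4*M² (v(M) = -4*M*M = -4*M²)
K(w) = -2 + w²
G = 1294 (G = -2 + (-4*3²)² = -2 + (-4*9)² = -2 + (-36)² = -2 + 1296 = 1294)
G/u((13 - 4)/(-11 - 6)) = 1294/(((13 - 4)/(-11 - 6))) = 1294/((9/(-17))) = 1294/((9*(-1/17))) = 1294/(-9/17) = 1294*(-17/9) = -21998/9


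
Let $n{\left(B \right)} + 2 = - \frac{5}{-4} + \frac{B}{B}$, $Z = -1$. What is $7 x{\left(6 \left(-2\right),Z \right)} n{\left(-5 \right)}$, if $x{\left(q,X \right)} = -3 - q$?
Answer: $\frac{63}{4} \approx 15.75$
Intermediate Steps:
$n{\left(B \right)} = \frac{1}{4}$ ($n{\left(B \right)} = -2 + \left(- \frac{5}{-4} + \frac{B}{B}\right) = -2 + \left(\left(-5\right) \left(- \frac{1}{4}\right) + 1\right) = -2 + \left(\frac{5}{4} + 1\right) = -2 + \frac{9}{4} = \frac{1}{4}$)
$7 x{\left(6 \left(-2\right),Z \right)} n{\left(-5 \right)} = 7 \left(-3 - 6 \left(-2\right)\right) \frac{1}{4} = 7 \left(-3 - -12\right) \frac{1}{4} = 7 \left(-3 + 12\right) \frac{1}{4} = 7 \cdot 9 \cdot \frac{1}{4} = 63 \cdot \frac{1}{4} = \frac{63}{4}$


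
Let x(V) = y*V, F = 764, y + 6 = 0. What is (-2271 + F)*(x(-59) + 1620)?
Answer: -2974818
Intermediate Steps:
y = -6 (y = -6 + 0 = -6)
x(V) = -6*V
(-2271 + F)*(x(-59) + 1620) = (-2271 + 764)*(-6*(-59) + 1620) = -1507*(354 + 1620) = -1507*1974 = -2974818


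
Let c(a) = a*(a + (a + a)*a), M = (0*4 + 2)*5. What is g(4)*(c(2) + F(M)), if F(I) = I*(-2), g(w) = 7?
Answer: 0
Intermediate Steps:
M = 10 (M = (0 + 2)*5 = 2*5 = 10)
F(I) = -2*I
c(a) = a*(a + 2*a²) (c(a) = a*(a + (2*a)*a) = a*(a + 2*a²))
g(4)*(c(2) + F(M)) = 7*(2²*(1 + 2*2) - 2*10) = 7*(4*(1 + 4) - 20) = 7*(4*5 - 20) = 7*(20 - 20) = 7*0 = 0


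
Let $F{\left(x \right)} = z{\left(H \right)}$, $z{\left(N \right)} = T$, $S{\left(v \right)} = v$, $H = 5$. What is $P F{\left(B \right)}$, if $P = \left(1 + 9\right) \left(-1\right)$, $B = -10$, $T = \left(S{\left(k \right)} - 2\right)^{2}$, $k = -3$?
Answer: $-250$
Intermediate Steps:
$T = 25$ ($T = \left(-3 - 2\right)^{2} = \left(-5\right)^{2} = 25$)
$z{\left(N \right)} = 25$
$F{\left(x \right)} = 25$
$P = -10$ ($P = 10 \left(-1\right) = -10$)
$P F{\left(B \right)} = \left(-10\right) 25 = -250$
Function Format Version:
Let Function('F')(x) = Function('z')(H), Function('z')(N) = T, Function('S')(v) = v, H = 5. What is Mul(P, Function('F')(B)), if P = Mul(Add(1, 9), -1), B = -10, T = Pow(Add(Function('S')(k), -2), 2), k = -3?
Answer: -250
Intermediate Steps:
T = 25 (T = Pow(Add(-3, -2), 2) = Pow(-5, 2) = 25)
Function('z')(N) = 25
Function('F')(x) = 25
P = -10 (P = Mul(10, -1) = -10)
Mul(P, Function('F')(B)) = Mul(-10, 25) = -250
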